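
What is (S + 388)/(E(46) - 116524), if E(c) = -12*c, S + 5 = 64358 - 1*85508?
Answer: 20767/117076 ≈ 0.17738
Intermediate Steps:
S = -21155 (S = -5 + (64358 - 1*85508) = -5 + (64358 - 85508) = -5 - 21150 = -21155)
(S + 388)/(E(46) - 116524) = (-21155 + 388)/(-12*46 - 116524) = -20767/(-552 - 116524) = -20767/(-117076) = -20767*(-1/117076) = 20767/117076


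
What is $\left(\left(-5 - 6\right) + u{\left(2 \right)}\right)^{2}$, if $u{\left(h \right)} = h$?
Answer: $81$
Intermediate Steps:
$\left(\left(-5 - 6\right) + u{\left(2 \right)}\right)^{2} = \left(\left(-5 - 6\right) + 2\right)^{2} = \left(-11 + 2\right)^{2} = \left(-9\right)^{2} = 81$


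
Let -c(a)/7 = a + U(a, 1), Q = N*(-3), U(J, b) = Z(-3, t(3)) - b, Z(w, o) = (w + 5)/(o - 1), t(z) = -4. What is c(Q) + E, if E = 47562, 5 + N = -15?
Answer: 235759/5 ≈ 47152.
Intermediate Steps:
N = -20 (N = -5 - 15 = -20)
Z(w, o) = (5 + w)/(-1 + o)
U(J, b) = -⅖ - b (U(J, b) = (5 - 3)/(-1 - 4) - b = 2/(-5) - b = -⅕*2 - b = -⅖ - b)
Q = 60 (Q = -20*(-3) = 60)
c(a) = 49/5 - 7*a (c(a) = -7*(a + (-⅖ - 1*1)) = -7*(a + (-⅖ - 1)) = -7*(a - 7/5) = -7*(-7/5 + a) = 49/5 - 7*a)
c(Q) + E = (49/5 - 7*60) + 47562 = (49/5 - 420) + 47562 = -2051/5 + 47562 = 235759/5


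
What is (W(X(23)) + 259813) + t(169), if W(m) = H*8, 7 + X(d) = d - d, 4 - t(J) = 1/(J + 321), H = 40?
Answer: 127467129/490 ≈ 2.6014e+5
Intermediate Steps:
t(J) = 4 - 1/(321 + J) (t(J) = 4 - 1/(J + 321) = 4 - 1/(321 + J))
X(d) = -7 (X(d) = -7 + (d - d) = -7 + 0 = -7)
W(m) = 320 (W(m) = 40*8 = 320)
(W(X(23)) + 259813) + t(169) = (320 + 259813) + (1283 + 4*169)/(321 + 169) = 260133 + (1283 + 676)/490 = 260133 + (1/490)*1959 = 260133 + 1959/490 = 127467129/490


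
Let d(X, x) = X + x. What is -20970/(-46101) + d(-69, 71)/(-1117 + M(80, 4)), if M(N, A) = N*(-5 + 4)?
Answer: 8336296/18394299 ≈ 0.45320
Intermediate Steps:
M(N, A) = -N (M(N, A) = N*(-1) = -N)
-20970/(-46101) + d(-69, 71)/(-1117 + M(80, 4)) = -20970/(-46101) + (-69 + 71)/(-1117 - 1*80) = -20970*(-1/46101) + 2/(-1117 - 80) = 6990/15367 + 2/(-1197) = 6990/15367 + 2*(-1/1197) = 6990/15367 - 2/1197 = 8336296/18394299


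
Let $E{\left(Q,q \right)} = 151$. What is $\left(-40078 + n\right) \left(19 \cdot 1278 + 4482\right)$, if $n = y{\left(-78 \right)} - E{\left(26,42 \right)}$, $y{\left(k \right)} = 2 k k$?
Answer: $-807146604$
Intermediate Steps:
$y{\left(k \right)} = 2 k^{2}$
$n = 12017$ ($n = 2 \left(-78\right)^{2} - 151 = 2 \cdot 6084 - 151 = 12168 - 151 = 12017$)
$\left(-40078 + n\right) \left(19 \cdot 1278 + 4482\right) = \left(-40078 + 12017\right) \left(19 \cdot 1278 + 4482\right) = - 28061 \left(24282 + 4482\right) = \left(-28061\right) 28764 = -807146604$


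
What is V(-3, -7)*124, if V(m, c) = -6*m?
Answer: 2232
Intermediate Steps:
V(-3, -7)*124 = -6*(-3)*124 = 18*124 = 2232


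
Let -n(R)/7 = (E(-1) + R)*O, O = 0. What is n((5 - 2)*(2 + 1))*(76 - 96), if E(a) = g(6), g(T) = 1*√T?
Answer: 0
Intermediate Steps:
g(T) = √T
E(a) = √6
n(R) = 0 (n(R) = -7*(√6 + R)*0 = -7*(R + √6)*0 = -7*0 = 0)
n((5 - 2)*(2 + 1))*(76 - 96) = 0*(76 - 96) = 0*(-20) = 0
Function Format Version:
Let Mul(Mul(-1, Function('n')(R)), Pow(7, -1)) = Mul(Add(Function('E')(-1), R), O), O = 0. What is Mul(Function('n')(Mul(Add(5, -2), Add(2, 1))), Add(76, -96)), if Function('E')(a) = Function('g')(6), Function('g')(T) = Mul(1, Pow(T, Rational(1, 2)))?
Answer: 0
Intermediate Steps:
Function('g')(T) = Pow(T, Rational(1, 2))
Function('E')(a) = Pow(6, Rational(1, 2))
Function('n')(R) = 0 (Function('n')(R) = Mul(-7, Mul(Add(Pow(6, Rational(1, 2)), R), 0)) = Mul(-7, Mul(Add(R, Pow(6, Rational(1, 2))), 0)) = Mul(-7, 0) = 0)
Mul(Function('n')(Mul(Add(5, -2), Add(2, 1))), Add(76, -96)) = Mul(0, Add(76, -96)) = Mul(0, -20) = 0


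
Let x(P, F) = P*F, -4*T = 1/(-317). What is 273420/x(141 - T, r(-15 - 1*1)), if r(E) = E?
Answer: -3095505/25541 ≈ -121.20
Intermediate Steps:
T = 1/1268 (T = -¼/(-317) = -¼*(-1/317) = 1/1268 ≈ 0.00078864)
x(P, F) = F*P
273420/x(141 - T, r(-15 - 1*1)) = 273420/(((-15 - 1*1)*(141 - 1*1/1268))) = 273420/(((-15 - 1)*(141 - 1/1268))) = 273420/((-16*178787/1268)) = 273420/(-715148/317) = 273420*(-317/715148) = -3095505/25541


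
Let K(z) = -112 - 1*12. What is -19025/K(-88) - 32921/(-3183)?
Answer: 64638779/394692 ≈ 163.77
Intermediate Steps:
K(z) = -124 (K(z) = -112 - 12 = -124)
-19025/K(-88) - 32921/(-3183) = -19025/(-124) - 32921/(-3183) = -19025*(-1/124) - 32921*(-1/3183) = 19025/124 + 32921/3183 = 64638779/394692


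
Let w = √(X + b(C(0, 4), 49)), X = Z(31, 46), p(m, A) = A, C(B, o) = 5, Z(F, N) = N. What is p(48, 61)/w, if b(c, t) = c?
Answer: 61*√51/51 ≈ 8.5417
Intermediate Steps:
X = 46
w = √51 (w = √(46 + 5) = √51 ≈ 7.1414)
p(48, 61)/w = 61/(√51) = 61*(√51/51) = 61*√51/51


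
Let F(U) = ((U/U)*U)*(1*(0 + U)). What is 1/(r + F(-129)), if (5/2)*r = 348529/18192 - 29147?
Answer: 9096/45387797 ≈ 0.00020041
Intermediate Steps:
r = -105978739/9096 (r = 2*(348529/18192 - 29147)/5 = (⅖)*(-529893695/18192) = -105978739/9096 ≈ -11651.)
F(U) = U² (F(U) = (1*U)*(1*U) = U*U = U²)
1/(r + F(-129)) = 1/(-105978739/9096 + (-129)²) = 1/(-105978739/9096 + 16641) = 1/(45387797/9096) = 9096/45387797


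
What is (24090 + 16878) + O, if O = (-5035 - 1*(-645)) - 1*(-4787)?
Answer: 41365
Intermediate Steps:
O = 397 (O = (-5035 + 645) + 4787 = -4390 + 4787 = 397)
(24090 + 16878) + O = (24090 + 16878) + 397 = 40968 + 397 = 41365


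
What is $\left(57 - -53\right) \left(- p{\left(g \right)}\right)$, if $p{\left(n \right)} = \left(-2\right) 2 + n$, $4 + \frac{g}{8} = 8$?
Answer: $-3080$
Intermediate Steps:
$g = 32$ ($g = -32 + 8 \cdot 8 = -32 + 64 = 32$)
$p{\left(n \right)} = -4 + n$
$\left(57 - -53\right) \left(- p{\left(g \right)}\right) = \left(57 - -53\right) \left(- (-4 + 32)\right) = \left(57 + 53\right) \left(\left(-1\right) 28\right) = 110 \left(-28\right) = -3080$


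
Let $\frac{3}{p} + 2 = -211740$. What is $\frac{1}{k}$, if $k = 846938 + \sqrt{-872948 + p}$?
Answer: $\frac{179332345996}{151883563292915667} - \frac{i \sqrt{39138339491929898}}{151883563292915667} \approx 1.1807 \cdot 10^{-6} - 1.3025 \cdot 10^{-9} i$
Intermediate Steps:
$p = - \frac{3}{211742}$ ($p = \frac{3}{-2 - 211740} = \frac{3}{-211742} = 3 \left(- \frac{1}{211742}\right) = - \frac{3}{211742} \approx -1.4168 \cdot 10^{-5}$)
$k = 846938 + \frac{i \sqrt{39138339491929898}}{211742}$ ($k = 846938 + \sqrt{-872948 - \frac{3}{211742}} = 846938 + \sqrt{- \frac{184839755419}{211742}} = 846938 + \frac{i \sqrt{39138339491929898}}{211742} \approx 8.4694 \cdot 10^{5} + 934.32 i$)
$\frac{1}{k} = \frac{1}{846938 + \frac{i \sqrt{39138339491929898}}{211742}}$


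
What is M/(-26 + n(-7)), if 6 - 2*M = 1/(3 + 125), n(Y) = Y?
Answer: -767/8448 ≈ -0.090791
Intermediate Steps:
M = 767/256 (M = 3 - 1/(2*(3 + 125)) = 3 - ½/128 = 3 - ½*1/128 = 3 - 1/256 = 767/256 ≈ 2.9961)
M/(-26 + n(-7)) = (767/256)/(-26 - 7) = (767/256)/(-33) = -1/33*767/256 = -767/8448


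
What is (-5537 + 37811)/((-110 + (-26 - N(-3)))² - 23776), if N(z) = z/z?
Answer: -10758/1669 ≈ -6.4458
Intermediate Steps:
N(z) = 1
(-5537 + 37811)/((-110 + (-26 - N(-3)))² - 23776) = (-5537 + 37811)/((-110 + (-26 - 1*1))² - 23776) = 32274/((-110 + (-26 - 1))² - 23776) = 32274/((-110 - 27)² - 23776) = 32274/((-137)² - 23776) = 32274/(18769 - 23776) = 32274/(-5007) = 32274*(-1/5007) = -10758/1669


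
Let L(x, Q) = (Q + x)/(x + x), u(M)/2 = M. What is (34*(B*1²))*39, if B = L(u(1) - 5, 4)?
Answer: -221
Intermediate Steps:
u(M) = 2*M
L(x, Q) = (Q + x)/(2*x) (L(x, Q) = (Q + x)/((2*x)) = (Q + x)*(1/(2*x)) = (Q + x)/(2*x))
B = -⅙ (B = (4 + (2*1 - 5))/(2*(2*1 - 5)) = (4 + (2 - 5))/(2*(2 - 5)) = (½)*(4 - 3)/(-3) = (½)*(-⅓)*1 = -⅙ ≈ -0.16667)
(34*(B*1²))*39 = (34*(-⅙*1²))*39 = (34*(-⅙*1))*39 = (34*(-⅙))*39 = -17/3*39 = -221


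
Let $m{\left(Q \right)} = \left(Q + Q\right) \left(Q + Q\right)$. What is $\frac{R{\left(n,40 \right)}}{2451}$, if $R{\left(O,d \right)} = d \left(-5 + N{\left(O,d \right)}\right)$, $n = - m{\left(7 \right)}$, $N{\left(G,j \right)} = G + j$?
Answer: $- \frac{6440}{2451} \approx -2.6275$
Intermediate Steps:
$m{\left(Q \right)} = 4 Q^{2}$ ($m{\left(Q \right)} = 2 Q 2 Q = 4 Q^{2}$)
$n = -196$ ($n = - 4 \cdot 7^{2} = - 4 \cdot 49 = \left(-1\right) 196 = -196$)
$R{\left(O,d \right)} = d \left(-5 + O + d\right)$ ($R{\left(O,d \right)} = d \left(-5 + \left(O + d\right)\right) = d \left(-5 + O + d\right)$)
$\frac{R{\left(n,40 \right)}}{2451} = \frac{40 \left(-5 - 196 + 40\right)}{2451} = 40 \left(-161\right) \frac{1}{2451} = \left(-6440\right) \frac{1}{2451} = - \frac{6440}{2451}$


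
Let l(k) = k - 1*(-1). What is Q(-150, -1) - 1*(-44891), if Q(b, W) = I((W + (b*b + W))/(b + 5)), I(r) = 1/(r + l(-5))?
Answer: 1035994353/23078 ≈ 44891.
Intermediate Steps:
l(k) = 1 + k (l(k) = k + 1 = 1 + k)
I(r) = 1/(-4 + r) (I(r) = 1/(r + (1 - 5)) = 1/(r - 4) = 1/(-4 + r))
Q(b, W) = 1/(-4 + (b² + 2*W)/(5 + b)) (Q(b, W) = 1/(-4 + (W + (b*b + W))/(b + 5)) = 1/(-4 + (W + (b² + W))/(5 + b)) = 1/(-4 + (W + (W + b²))/(5 + b)) = 1/(-4 + (b² + 2*W)/(5 + b)))
Q(-150, -1) - 1*(-44891) = (5 - 150)/(-20 + (-150)² - 4*(-150) + 2*(-1)) - 1*(-44891) = -145/(-20 + 22500 + 600 - 2) + 44891 = -145/23078 + 44891 = 1035994353/23078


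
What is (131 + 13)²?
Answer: 20736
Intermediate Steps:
(131 + 13)² = 144² = 20736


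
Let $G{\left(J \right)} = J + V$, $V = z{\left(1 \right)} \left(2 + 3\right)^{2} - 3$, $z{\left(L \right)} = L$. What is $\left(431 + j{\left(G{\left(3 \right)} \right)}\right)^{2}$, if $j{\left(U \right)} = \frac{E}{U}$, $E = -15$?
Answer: $\frac{4631104}{25} \approx 1.8524 \cdot 10^{5}$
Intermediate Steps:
$V = 22$ ($V = 1 \left(2 + 3\right)^{2} - 3 = 1 \cdot 5^{2} - 3 = 1 \cdot 25 - 3 = 25 - 3 = 22$)
$G{\left(J \right)} = 22 + J$ ($G{\left(J \right)} = J + 22 = 22 + J$)
$j{\left(U \right)} = - \frac{15}{U}$
$\left(431 + j{\left(G{\left(3 \right)} \right)}\right)^{2} = \left(431 - \frac{15}{22 + 3}\right)^{2} = \left(431 - \frac{15}{25}\right)^{2} = \left(431 - \frac{3}{5}\right)^{2} = \left(\frac{2152}{5}\right)^{2} = \frac{4631104}{25}$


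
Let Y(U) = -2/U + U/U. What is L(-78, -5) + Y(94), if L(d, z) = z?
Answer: -189/47 ≈ -4.0213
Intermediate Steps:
Y(U) = 1 - 2/U (Y(U) = -2/U + 1 = 1 - 2/U)
L(-78, -5) + Y(94) = -5 + (-2 + 94)/94 = -5 + (1/94)*92 = -5 + 46/47 = -189/47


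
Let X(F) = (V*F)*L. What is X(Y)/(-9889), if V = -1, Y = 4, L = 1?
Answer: 4/9889 ≈ 0.00040449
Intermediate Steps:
X(F) = -F (X(F) = -F*1 = -F)
X(Y)/(-9889) = -1*4/(-9889) = -4*(-1/9889) = 4/9889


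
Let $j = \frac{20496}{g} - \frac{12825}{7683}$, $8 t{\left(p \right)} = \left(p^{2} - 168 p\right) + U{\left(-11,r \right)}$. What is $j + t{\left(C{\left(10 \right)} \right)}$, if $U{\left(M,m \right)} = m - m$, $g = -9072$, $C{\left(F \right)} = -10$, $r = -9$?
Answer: $\frac{30227123}{138294} \approx 218.57$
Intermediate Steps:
$U{\left(M,m \right)} = 0$
$t{\left(p \right)} = - 21 p + \frac{p^{2}}{8}$ ($t{\left(p \right)} = \frac{\left(p^{2} - 168 p\right) + 0}{8} = \frac{p^{2} - 168 p}{8} = - 21 p + \frac{p^{2}}{8}$)
$j = - \frac{271646}{69147}$ ($j = \frac{20496}{-9072} - \frac{12825}{7683} = 20496 \left(- \frac{1}{9072}\right) - \frac{4275}{2561} = - \frac{61}{27} - \frac{4275}{2561} = - \frac{271646}{69147} \approx -3.9285$)
$j + t{\left(C{\left(10 \right)} \right)} = - \frac{271646}{69147} + \frac{1}{8} \left(-10\right) \left(-168 - 10\right) = - \frac{271646}{69147} + \frac{1}{8} \left(-10\right) \left(-178\right) = - \frac{271646}{69147} + \frac{445}{2} = \frac{30227123}{138294}$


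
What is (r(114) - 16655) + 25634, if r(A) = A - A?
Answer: 8979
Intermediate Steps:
r(A) = 0
(r(114) - 16655) + 25634 = (0 - 16655) + 25634 = -16655 + 25634 = 8979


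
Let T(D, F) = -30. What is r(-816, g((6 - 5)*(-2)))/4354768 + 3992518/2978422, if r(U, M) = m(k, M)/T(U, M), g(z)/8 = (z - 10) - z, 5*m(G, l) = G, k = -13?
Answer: 1303986741296543/972775261207200 ≈ 1.3405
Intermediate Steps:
m(G, l) = G/5
g(z) = -80 (g(z) = 8*((z - 10) - z) = 8*((-10 + z) - z) = 8*(-10) = -80)
r(U, M) = 13/150 (r(U, M) = ((⅕)*(-13))/(-30) = -13/5*(-1/30) = 13/150)
r(-816, g((6 - 5)*(-2)))/4354768 + 3992518/2978422 = (13/150)/4354768 + 3992518/2978422 = (13/150)*(1/4354768) + 3992518*(1/2978422) = 13/653215200 + 1996259/1489211 = 1303986741296543/972775261207200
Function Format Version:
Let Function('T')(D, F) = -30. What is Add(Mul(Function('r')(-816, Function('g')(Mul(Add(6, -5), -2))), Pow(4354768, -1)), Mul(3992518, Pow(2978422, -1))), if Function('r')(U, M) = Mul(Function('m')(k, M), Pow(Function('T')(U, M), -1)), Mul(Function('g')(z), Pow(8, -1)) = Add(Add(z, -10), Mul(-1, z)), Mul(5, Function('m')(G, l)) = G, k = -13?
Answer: Rational(1303986741296543, 972775261207200) ≈ 1.3405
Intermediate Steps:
Function('m')(G, l) = Mul(Rational(1, 5), G)
Function('g')(z) = -80 (Function('g')(z) = Mul(8, Add(Add(z, -10), Mul(-1, z))) = Mul(8, Add(Add(-10, z), Mul(-1, z))) = Mul(8, -10) = -80)
Function('r')(U, M) = Rational(13, 150) (Function('r')(U, M) = Mul(Mul(Rational(1, 5), -13), Pow(-30, -1)) = Mul(Rational(-13, 5), Rational(-1, 30)) = Rational(13, 150))
Add(Mul(Function('r')(-816, Function('g')(Mul(Add(6, -5), -2))), Pow(4354768, -1)), Mul(3992518, Pow(2978422, -1))) = Add(Mul(Rational(13, 150), Pow(4354768, -1)), Mul(3992518, Pow(2978422, -1))) = Add(Mul(Rational(13, 150), Rational(1, 4354768)), Mul(3992518, Rational(1, 2978422))) = Add(Rational(13, 653215200), Rational(1996259, 1489211)) = Rational(1303986741296543, 972775261207200)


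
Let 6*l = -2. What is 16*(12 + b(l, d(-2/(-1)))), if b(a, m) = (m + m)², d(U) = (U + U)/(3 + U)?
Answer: 5824/25 ≈ 232.96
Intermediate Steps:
l = -⅓ (l = (⅙)*(-2) = -⅓ ≈ -0.33333)
d(U) = 2*U/(3 + U) (d(U) = (2*U)/(3 + U) = 2*U/(3 + U))
b(a, m) = 4*m² (b(a, m) = (2*m)² = 4*m²)
16*(12 + b(l, d(-2/(-1)))) = 16*(12 + 4*(2*(-2/(-1))/(3 - 2/(-1)))²) = 16*(12 + 4*(2*(-2*(-1))/(3 - 2*(-1)))²) = 16*(12 + 4*(2*2/(3 + 2))²) = 16*(12 + 4*(2*2/5)²) = 16*(12 + 4*(2*2*(⅕))²) = 16*(12 + 4*(⅘)²) = 16*(12 + 4*(16/25)) = 16*(12 + 64/25) = 16*(364/25) = 5824/25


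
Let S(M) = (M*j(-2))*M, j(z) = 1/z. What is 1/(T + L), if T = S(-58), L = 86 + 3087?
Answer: 1/1491 ≈ 0.00067069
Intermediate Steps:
L = 3173
S(M) = -M**2/2 (S(M) = (M/(-2))*M = (M*(-1/2))*M = (-M/2)*M = -M**2/2)
T = -1682 (T = -1/2*(-58)**2 = -1/2*3364 = -1682)
1/(T + L) = 1/(-1682 + 3173) = 1/1491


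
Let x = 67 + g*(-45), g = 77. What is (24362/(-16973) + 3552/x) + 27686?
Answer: 798313163036/28837127 ≈ 27684.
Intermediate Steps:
x = -3398 (x = 67 + 77*(-45) = 67 - 3465 = -3398)
(24362/(-16973) + 3552/x) + 27686 = (24362/(-16973) + 3552/(-3398)) + 27686 = (24362*(-1/16973) + 3552*(-1/3398)) + 27686 = (-24362/16973 - 1776/1699) + 27686 = -71535086/28837127 + 27686 = 798313163036/28837127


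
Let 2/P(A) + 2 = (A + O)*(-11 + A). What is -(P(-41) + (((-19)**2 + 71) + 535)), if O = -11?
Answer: -1306418/1351 ≈ -967.00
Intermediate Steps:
P(A) = 2/(-2 + (-11 + A)**2) (P(A) = 2/(-2 + (A - 11)*(-11 + A)) = 2/(-2 + (-11 + A)*(-11 + A)) = 2/(-2 + (-11 + A)**2))
-(P(-41) + (((-19)**2 + 71) + 535)) = -(2/(119 + (-41)**2 - 22*(-41)) + (((-19)**2 + 71) + 535)) = -(2/(119 + 1681 + 902) + ((361 + 71) + 535)) = -(2/2702 + (432 + 535)) = -(2*(1/2702) + 967) = -(1/1351 + 967) = -1*1306418/1351 = -1306418/1351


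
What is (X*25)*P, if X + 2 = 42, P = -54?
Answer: -54000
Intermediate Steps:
X = 40 (X = -2 + 42 = 40)
(X*25)*P = (40*25)*(-54) = 1000*(-54) = -54000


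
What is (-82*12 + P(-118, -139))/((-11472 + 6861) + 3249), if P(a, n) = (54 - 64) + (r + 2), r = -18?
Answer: 505/681 ≈ 0.74156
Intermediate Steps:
P(a, n) = -26 (P(a, n) = (54 - 64) + (-18 + 2) = -10 - 16 = -26)
(-82*12 + P(-118, -139))/((-11472 + 6861) + 3249) = (-82*12 - 26)/((-11472 + 6861) + 3249) = (-984 - 26)/(-4611 + 3249) = -1010/(-1362) = -1010*(-1/1362) = 505/681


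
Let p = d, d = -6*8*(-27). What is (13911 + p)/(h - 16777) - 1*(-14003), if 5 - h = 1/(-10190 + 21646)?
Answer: 2690362670707/192140033 ≈ 14002.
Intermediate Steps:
d = 1296 (d = -48*(-27) = 1296)
h = 57279/11456 (h = 5 - 1/(-10190 + 21646) = 5 - 1/11456 = 57279/11456 ≈ 4.9999)
p = 1296
(13911 + p)/(h - 16777) - 1*(-14003) = (13911 + 1296)/(57279/11456 - 16777) - 1*(-14003) = 15207/(-192140033/11456) + 14003 = 15207*(-11456/192140033) + 14003 = -174211392/192140033 + 14003 = 2690362670707/192140033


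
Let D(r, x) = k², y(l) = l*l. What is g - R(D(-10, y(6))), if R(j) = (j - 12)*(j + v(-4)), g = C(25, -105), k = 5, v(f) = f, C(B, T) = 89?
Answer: -184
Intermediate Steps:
y(l) = l²
g = 89
D(r, x) = 25 (D(r, x) = 5² = 25)
R(j) = (-12 + j)*(-4 + j) (R(j) = (j - 12)*(j - 4) = (-12 + j)*(-4 + j))
g - R(D(-10, y(6))) = 89 - (48 + 25² - 16*25) = 89 - (48 + 625 - 400) = 89 - 1*273 = 89 - 273 = -184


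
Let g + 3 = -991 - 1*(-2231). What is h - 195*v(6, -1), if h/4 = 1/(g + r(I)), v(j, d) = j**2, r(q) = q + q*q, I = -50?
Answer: -25882736/3687 ≈ -7020.0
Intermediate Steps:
r(q) = q + q**2
g = 1237 (g = -3 + (-991 - 1*(-2231)) = -3 + (-991 + 2231) = -3 + 1240 = 1237)
h = 4/3687 (h = 4/(1237 - 50*(1 - 50)) = 4/(1237 - 50*(-49)) = 4/(1237 + 2450) = 4/3687 ≈ 0.0010849)
h - 195*v(6, -1) = 4/3687 - 195*6**2 = 4/3687 - 195*36 = 4/3687 - 1*7020 = 4/3687 - 7020 = -25882736/3687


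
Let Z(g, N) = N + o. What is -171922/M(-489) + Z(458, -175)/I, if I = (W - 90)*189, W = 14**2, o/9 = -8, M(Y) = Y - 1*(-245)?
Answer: 430528135/611037 ≈ 704.59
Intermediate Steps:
M(Y) = 245 + Y (M(Y) = Y + 245 = 245 + Y)
o = -72 (o = 9*(-8) = -72)
W = 196
I = 20034 (I = (196 - 90)*189 = 106*189 = 20034)
Z(g, N) = -72 + N (Z(g, N) = N - 72 = -72 + N)
-171922/M(-489) + Z(458, -175)/I = -171922/(245 - 489) + (-72 - 175)/20034 = -171922/(-244) - 247*1/20034 = -171922*(-1/244) - 247/20034 = 85961/122 - 247/20034 = 430528135/611037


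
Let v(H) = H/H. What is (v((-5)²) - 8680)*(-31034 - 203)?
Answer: 271105923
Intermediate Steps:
v(H) = 1
(v((-5)²) - 8680)*(-31034 - 203) = (1 - 8680)*(-31034 - 203) = -8679*(-31237) = 271105923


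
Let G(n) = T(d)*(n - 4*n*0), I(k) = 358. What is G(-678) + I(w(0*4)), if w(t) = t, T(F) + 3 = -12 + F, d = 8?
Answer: 5104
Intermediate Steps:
T(F) = -15 + F (T(F) = -3 + (-12 + F) = -15 + F)
G(n) = -7*n (G(n) = (-15 + 8)*(n - 4*n*0) = -7*(n + 0) = -7*n)
G(-678) + I(w(0*4)) = -7*(-678) + 358 = 4746 + 358 = 5104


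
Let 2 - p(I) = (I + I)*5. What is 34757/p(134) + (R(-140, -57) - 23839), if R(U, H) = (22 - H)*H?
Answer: -37956353/1338 ≈ -28368.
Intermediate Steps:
p(I) = 2 - 10*I (p(I) = 2 - (I + I)*5 = 2 - 2*I*5 = 2 - 10*I)
R(U, H) = H*(22 - H)
34757/p(134) + (R(-140, -57) - 23839) = 34757/(2 - 10*134) + (-57*(22 - 1*(-57)) - 23839) = 34757/(2 - 1340) + (-57*(22 + 57) - 23839) = 34757/(-1338) + (-57*79 - 23839) = 34757*(-1/1338) + (-4503 - 23839) = -34757/1338 - 28342 = -37956353/1338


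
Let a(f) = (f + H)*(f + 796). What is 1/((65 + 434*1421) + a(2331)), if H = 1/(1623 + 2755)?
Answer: 4378/34611665575 ≈ 1.2649e-7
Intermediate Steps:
H = 1/4378 ≈ 0.00022841
a(f) = (796 + f)*(1/4378 + f) (a(f) = (f + 1/4378)*(f + 796) = (1/4378 + f)*(796 + f) = (796 + f)*(1/4378 + f))
1/((65 + 434*1421) + a(2331)) = 1/((65 + 434*1421) + (2/11 + 2331² + (3484889/4378)*2331)) = 1/((65 + 616714) + (2/11 + 5433561 + 8123276259/4378)) = 1/(616779 + 31911407113/4378) = 1/(34611665575/4378) = 4378/34611665575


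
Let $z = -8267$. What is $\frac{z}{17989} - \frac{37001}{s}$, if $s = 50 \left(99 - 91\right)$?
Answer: $- \frac{668917789}{7195600} \approx -92.962$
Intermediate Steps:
$s = 400$ ($s = 50 \cdot 8 = 400$)
$\frac{z}{17989} - \frac{37001}{s} = - \frac{8267}{17989} - \frac{37001}{400} = - \frac{668917789}{7195600}$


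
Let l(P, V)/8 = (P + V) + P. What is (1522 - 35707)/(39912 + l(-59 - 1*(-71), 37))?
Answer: -6837/8080 ≈ -0.84616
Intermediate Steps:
l(P, V) = 8*V + 16*P (l(P, V) = 8*((P + V) + P) = 8*(V + 2*P) = 8*V + 16*P)
(1522 - 35707)/(39912 + l(-59 - 1*(-71), 37)) = (1522 - 35707)/(39912 + (8*37 + 16*(-59 - 1*(-71)))) = -34185/(39912 + (296 + 16*(-59 + 71))) = -34185/(39912 + (296 + 16*12)) = -34185/(39912 + (296 + 192)) = -34185/(39912 + 488) = -34185/40400 = -34185*1/40400 = -6837/8080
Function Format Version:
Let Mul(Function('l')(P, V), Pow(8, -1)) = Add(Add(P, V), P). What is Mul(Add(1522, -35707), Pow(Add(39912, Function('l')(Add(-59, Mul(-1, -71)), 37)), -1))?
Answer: Rational(-6837, 8080) ≈ -0.84616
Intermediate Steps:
Function('l')(P, V) = Add(Mul(8, V), Mul(16, P)) (Function('l')(P, V) = Mul(8, Add(Add(P, V), P)) = Mul(8, Add(V, Mul(2, P))) = Add(Mul(8, V), Mul(16, P)))
Mul(Add(1522, -35707), Pow(Add(39912, Function('l')(Add(-59, Mul(-1, -71)), 37)), -1)) = Mul(Add(1522, -35707), Pow(Add(39912, Add(Mul(8, 37), Mul(16, Add(-59, Mul(-1, -71))))), -1)) = Mul(-34185, Pow(Add(39912, Add(296, Mul(16, Add(-59, 71)))), -1)) = Mul(-34185, Pow(Add(39912, Add(296, Mul(16, 12))), -1)) = Mul(-34185, Pow(Add(39912, Add(296, 192)), -1)) = Mul(-34185, Pow(Add(39912, 488), -1)) = Mul(-34185, Pow(40400, -1)) = Mul(-34185, Rational(1, 40400)) = Rational(-6837, 8080)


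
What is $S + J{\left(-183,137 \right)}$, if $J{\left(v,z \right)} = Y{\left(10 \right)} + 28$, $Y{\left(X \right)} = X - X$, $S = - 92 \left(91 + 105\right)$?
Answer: $-18004$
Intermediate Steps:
$S = -18032$ ($S = \left(-92\right) 196 = -18032$)
$Y{\left(X \right)} = 0$
$J{\left(v,z \right)} = 28$ ($J{\left(v,z \right)} = 0 + 28 = 28$)
$S + J{\left(-183,137 \right)} = -18032 + 28 = -18004$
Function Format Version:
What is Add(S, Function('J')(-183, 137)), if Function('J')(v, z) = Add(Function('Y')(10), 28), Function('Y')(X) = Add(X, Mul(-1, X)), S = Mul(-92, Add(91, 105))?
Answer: -18004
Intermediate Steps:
S = -18032 (S = Mul(-92, 196) = -18032)
Function('Y')(X) = 0
Function('J')(v, z) = 28 (Function('J')(v, z) = Add(0, 28) = 28)
Add(S, Function('J')(-183, 137)) = Add(-18032, 28) = -18004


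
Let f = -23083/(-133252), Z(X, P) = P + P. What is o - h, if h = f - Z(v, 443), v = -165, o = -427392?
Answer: -56832800595/133252 ≈ -4.2651e+5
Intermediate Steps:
Z(X, P) = 2*P
f = 23083/133252 (f = -23083*(-1/133252) = 23083/133252 ≈ 0.17323)
h = -118038189/133252 (h = 23083/133252 - 2*443 = 23083/133252 - 1*886 = 23083/133252 - 886 = -118038189/133252 ≈ -885.83)
o - h = -427392 - 1*(-118038189/133252) = -427392 + 118038189/133252 = -56832800595/133252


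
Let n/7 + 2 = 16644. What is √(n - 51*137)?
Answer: √109507 ≈ 330.92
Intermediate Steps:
n = 116494 (n = -14 + 7*16644 = -14 + 116508 = 116494)
√(n - 51*137) = √(116494 - 51*137) = √(116494 - 6987) = √109507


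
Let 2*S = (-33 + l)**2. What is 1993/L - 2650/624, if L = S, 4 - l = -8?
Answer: 219769/45864 ≈ 4.7918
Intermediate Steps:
l = 12 (l = 4 - 1*(-8) = 4 + 8 = 12)
S = 441/2 (S = (-33 + 12)**2/2 = (1/2)*(-21)**2 = (1/2)*441 = 441/2 ≈ 220.50)
L = 441/2 ≈ 220.50
1993/L - 2650/624 = 1993/(441/2) - 2650/624 = 1993*(2/441) - 2650*1/624 = 3986/441 - 1325/312 = 219769/45864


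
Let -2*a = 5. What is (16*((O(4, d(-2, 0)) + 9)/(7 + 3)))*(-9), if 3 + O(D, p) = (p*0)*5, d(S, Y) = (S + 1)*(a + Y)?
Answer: -432/5 ≈ -86.400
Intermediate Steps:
a = -5/2 (a = -½*5 = -5/2 ≈ -2.5000)
d(S, Y) = (1 + S)*(-5/2 + Y) (d(S, Y) = (S + 1)*(-5/2 + Y) = (1 + S)*(-5/2 + Y))
O(D, p) = -3 (O(D, p) = -3 + (p*0)*5 = -3 + 0*5 = -3 + 0 = -3)
(16*((O(4, d(-2, 0)) + 9)/(7 + 3)))*(-9) = (16*((-3 + 9)/(7 + 3)))*(-9) = (16*(6/10))*(-9) = (16*(6*(⅒)))*(-9) = (16*(⅗))*(-9) = (48/5)*(-9) = -432/5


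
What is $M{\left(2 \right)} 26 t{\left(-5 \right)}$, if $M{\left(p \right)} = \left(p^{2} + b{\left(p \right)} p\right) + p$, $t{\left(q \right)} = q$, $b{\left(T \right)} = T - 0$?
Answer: $-1300$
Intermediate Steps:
$b{\left(T \right)} = T$ ($b{\left(T \right)} = T + 0 = T$)
$M{\left(p \right)} = p + 2 p^{2}$ ($M{\left(p \right)} = \left(p^{2} + p p\right) + p = \left(p^{2} + p^{2}\right) + p = 2 p^{2} + p = p + 2 p^{2}$)
$M{\left(2 \right)} 26 t{\left(-5 \right)} = 2 \left(1 + 2 \cdot 2\right) 26 \left(-5\right) = 2 \left(1 + 4\right) 26 \left(-5\right) = 2 \cdot 5 \cdot 26 \left(-5\right) = 10 \cdot 26 \left(-5\right) = 260 \left(-5\right) = -1300$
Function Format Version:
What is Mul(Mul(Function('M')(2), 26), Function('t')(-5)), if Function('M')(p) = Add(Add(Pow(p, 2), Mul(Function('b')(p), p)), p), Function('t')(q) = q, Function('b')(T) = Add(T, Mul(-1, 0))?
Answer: -1300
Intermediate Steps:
Function('b')(T) = T (Function('b')(T) = Add(T, 0) = T)
Function('M')(p) = Add(p, Mul(2, Pow(p, 2))) (Function('M')(p) = Add(Add(Pow(p, 2), Mul(p, p)), p) = Add(Add(Pow(p, 2), Pow(p, 2)), p) = Add(Mul(2, Pow(p, 2)), p) = Add(p, Mul(2, Pow(p, 2))))
Mul(Mul(Function('M')(2), 26), Function('t')(-5)) = Mul(Mul(Mul(2, Add(1, Mul(2, 2))), 26), -5) = Mul(Mul(Mul(2, Add(1, 4)), 26), -5) = Mul(Mul(Mul(2, 5), 26), -5) = Mul(Mul(10, 26), -5) = Mul(260, -5) = -1300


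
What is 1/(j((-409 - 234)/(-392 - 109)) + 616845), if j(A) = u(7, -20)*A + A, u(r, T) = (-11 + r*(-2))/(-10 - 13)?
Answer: 3841/2369311933 ≈ 1.6211e-6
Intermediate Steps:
u(r, T) = 11/23 + 2*r/23 (u(r, T) = (-11 - 2*r)/(-23) = (-11 - 2*r)*(-1/23) = 11/23 + 2*r/23)
j(A) = 48*A/23 (j(A) = (11/23 + (2/23)*7)*A + A = (11/23 + 14/23)*A + A = 25*A/23 + A = 48*A/23)
1/(j((-409 - 234)/(-392 - 109)) + 616845) = 1/(48*((-409 - 234)/(-392 - 109))/23 + 616845) = 1/(48*(-643/(-501))/23 + 616845) = 1/(48*(-643*(-1/501))/23 + 616845) = 1/((48/23)*(643/501) + 616845) = 1/(10288/3841 + 616845) = 1/(2369311933/3841) = 3841/2369311933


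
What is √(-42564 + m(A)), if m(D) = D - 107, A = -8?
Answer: 7*I*√871 ≈ 206.59*I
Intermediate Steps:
m(D) = -107 + D
√(-42564 + m(A)) = √(-42564 + (-107 - 8)) = √(-42564 - 115) = √(-42679) = 7*I*√871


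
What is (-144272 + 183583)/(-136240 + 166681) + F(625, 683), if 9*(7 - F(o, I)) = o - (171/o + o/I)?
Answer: -2378811931429/38983505625 ≈ -61.021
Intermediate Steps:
F(o, I) = 7 + 19/o - o/9 + o/(9*I) (F(o, I) = 7 - (o - (171/o + o/I))/9 = 7 - (o + (-171/o - o/I))/9 = 7 - (o - 171/o - o/I)/9 = 7 + (19/o - o/9 + o/(9*I)) = 7 + 19/o - o/9 + o/(9*I))
(-144272 + 183583)/(-136240 + 166681) + F(625, 683) = (-144272 + 183583)/(-136240 + 166681) + (7 + 19/625 - ⅑*625 + (⅑)*625/683) = 39311/30441 + (7 + 19*(1/625) - 625/9 + (⅑)*625*(1/683)) = 39311*(1/30441) + (7 + 19/625 - 625/9 + 625/6147) = 39311/30441 - 239396332/3841875 = -2378811931429/38983505625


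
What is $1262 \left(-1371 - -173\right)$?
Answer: $-1511876$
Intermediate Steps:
$1262 \left(-1371 - -173\right) = 1262 \left(-1371 + \left(-63 + 236\right)\right) = 1262 \left(-1371 + 173\right) = 1262 \left(-1198\right) = -1511876$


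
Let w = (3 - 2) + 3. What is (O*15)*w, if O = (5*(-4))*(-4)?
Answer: 4800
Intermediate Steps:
O = 80 (O = -20*(-4) = 80)
w = 4 (w = 1 + 3 = 4)
(O*15)*w = (80*15)*4 = 1200*4 = 4800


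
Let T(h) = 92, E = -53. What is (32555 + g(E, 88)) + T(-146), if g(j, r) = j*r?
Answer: 27983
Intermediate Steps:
(32555 + g(E, 88)) + T(-146) = (32555 - 53*88) + 92 = (32555 - 4664) + 92 = 27891 + 92 = 27983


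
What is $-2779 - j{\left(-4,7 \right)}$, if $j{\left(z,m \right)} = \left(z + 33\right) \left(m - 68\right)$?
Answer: $-1010$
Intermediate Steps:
$j{\left(z,m \right)} = \left(-68 + m\right) \left(33 + z\right)$ ($j{\left(z,m \right)} = \left(33 + z\right) \left(-68 + m\right) = \left(-68 + m\right) \left(33 + z\right)$)
$-2779 - j{\left(-4,7 \right)} = -2779 - \left(-2244 - -272 + 33 \cdot 7 + 7 \left(-4\right)\right) = -2779 - \left(-2244 + 272 + 231 - 28\right) = -2779 - -1769 = -2779 + 1769 = -1010$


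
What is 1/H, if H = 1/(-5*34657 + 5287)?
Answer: -167998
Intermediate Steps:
H = -1/167998 (H = 1/(-173285 + 5287) = 1/(-167998) = -1/167998 ≈ -5.9525e-6)
1/H = 1/(-1/167998) = -167998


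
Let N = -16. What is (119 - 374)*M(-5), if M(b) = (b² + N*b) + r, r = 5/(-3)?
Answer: -26350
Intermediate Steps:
r = -5/3 (r = 5*(-⅓) = -5/3 ≈ -1.6667)
M(b) = -5/3 + b² - 16*b (M(b) = (b² - 16*b) - 5/3 = -5/3 + b² - 16*b)
(119 - 374)*M(-5) = (119 - 374)*(-5/3 + (-5)² - 16*(-5)) = -255*(-5/3 + 25 + 80) = -255*310/3 = -26350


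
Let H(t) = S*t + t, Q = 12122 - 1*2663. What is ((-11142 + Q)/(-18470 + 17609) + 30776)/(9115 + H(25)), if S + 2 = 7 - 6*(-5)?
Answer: 8833273/2874305 ≈ 3.0732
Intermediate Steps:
Q = 9459 (Q = 12122 - 2663 = 9459)
S = 35 (S = -2 + (7 - 6*(-5)) = -2 + (7 + 30) = -2 + 37 = 35)
H(t) = 36*t (H(t) = 35*t + t = 36*t)
((-11142 + Q)/(-18470 + 17609) + 30776)/(9115 + H(25)) = ((-11142 + 9459)/(-18470 + 17609) + 30776)/(9115 + 36*25) = (-1683/(-861) + 30776)/(9115 + 900) = (-1683*(-1/861) + 30776)/10015 = (561/287 + 30776)*(1/10015) = (8833273/287)*(1/10015) = 8833273/2874305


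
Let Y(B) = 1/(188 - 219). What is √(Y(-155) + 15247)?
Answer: 4*√915771/31 ≈ 123.48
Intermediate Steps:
Y(B) = -1/31 (Y(B) = 1/(-31) = -1/31)
√(Y(-155) + 15247) = √(-1/31 + 15247) = √(472656/31) = 4*√915771/31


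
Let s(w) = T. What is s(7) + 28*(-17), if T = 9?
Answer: -467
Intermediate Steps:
s(w) = 9
s(7) + 28*(-17) = 9 + 28*(-17) = 9 - 476 = -467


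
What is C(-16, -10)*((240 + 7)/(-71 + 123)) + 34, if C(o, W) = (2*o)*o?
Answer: 2466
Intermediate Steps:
C(o, W) = 2*o²
C(-16, -10)*((240 + 7)/(-71 + 123)) + 34 = (2*(-16)²)*((240 + 7)/(-71 + 123)) + 34 = (2*256)*(247/52) + 34 = 512*(247*(1/52)) + 34 = 512*(19/4) + 34 = 2432 + 34 = 2466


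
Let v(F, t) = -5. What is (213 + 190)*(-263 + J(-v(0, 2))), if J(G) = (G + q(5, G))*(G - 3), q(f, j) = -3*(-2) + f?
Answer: -93093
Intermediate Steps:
q(f, j) = 6 + f
J(G) = (-3 + G)*(11 + G) (J(G) = (G + (6 + 5))*(G - 3) = (G + 11)*(-3 + G) = (11 + G)*(-3 + G) = (-3 + G)*(11 + G))
(213 + 190)*(-263 + J(-v(0, 2))) = (213 + 190)*(-263 + (-33 + (-1*(-5))² + 8*(-1*(-5)))) = 403*(-263 + (-33 + 5² + 8*5)) = 403*(-263 + (-33 + 25 + 40)) = 403*(-263 + 32) = 403*(-231) = -93093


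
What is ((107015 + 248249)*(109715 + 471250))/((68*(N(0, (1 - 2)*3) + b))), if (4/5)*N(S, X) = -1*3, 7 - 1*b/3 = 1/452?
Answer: 3887123720480/22083 ≈ 1.7602e+8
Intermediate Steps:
b = 9489/452 (b = 21 - 3/452 = 9489/452 ≈ 20.993)
N(S, X) = -15/4 (N(S, X) = 5*(-1*3)/4 = (5/4)*(-3) = -15/4)
((107015 + 248249)*(109715 + 471250))/((68*(N(0, (1 - 2)*3) + b))) = ((107015 + 248249)*(109715 + 471250))/((68*(-15/4 + 9489/452))) = (355264*580965)/((68*(3897/226))) = 206395949760/(132498/113) = 206395949760*(113/132498) = 3887123720480/22083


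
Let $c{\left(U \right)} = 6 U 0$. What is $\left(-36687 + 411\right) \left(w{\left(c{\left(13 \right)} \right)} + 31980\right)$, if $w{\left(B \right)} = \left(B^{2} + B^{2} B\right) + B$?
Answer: $-1160106480$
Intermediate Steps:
$c{\left(U \right)} = 0$
$w{\left(B \right)} = B + B^{2} + B^{3}$ ($w{\left(B \right)} = \left(B^{2} + B^{3}\right) + B = B + B^{2} + B^{3}$)
$\left(-36687 + 411\right) \left(w{\left(c{\left(13 \right)} \right)} + 31980\right) = \left(-36687 + 411\right) \left(0 \left(1 + 0 + 0^{2}\right) + 31980\right) = - 36276 \left(0 \left(1 + 0 + 0\right) + 31980\right) = - 36276 \left(0 \cdot 1 + 31980\right) = - 36276 \left(0 + 31980\right) = \left(-36276\right) 31980 = -1160106480$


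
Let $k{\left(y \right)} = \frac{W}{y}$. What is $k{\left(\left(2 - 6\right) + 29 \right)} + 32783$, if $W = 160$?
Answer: $\frac{163947}{5} \approx 32789.0$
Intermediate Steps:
$k{\left(y \right)} = \frac{160}{y}$
$k{\left(\left(2 - 6\right) + 29 \right)} + 32783 = \frac{160}{\left(2 - 6\right) + 29} + 32783 = \frac{160}{-4 + 29} + 32783 = \frac{160}{25} + 32783 = 160 \cdot \frac{1}{25} + 32783 = \frac{32}{5} + 32783 = \frac{163947}{5}$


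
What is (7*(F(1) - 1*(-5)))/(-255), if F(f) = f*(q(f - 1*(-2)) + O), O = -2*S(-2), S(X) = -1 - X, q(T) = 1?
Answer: -28/255 ≈ -0.10980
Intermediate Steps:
O = -2 (O = -2*(-1 - 1*(-2)) = -2*(-1 + 2) = -2*1 = -2)
F(f) = -f (F(f) = f*(1 - 2) = f*(-1) = -f)
(7*(F(1) - 1*(-5)))/(-255) = (7*(-1*1 - 1*(-5)))/(-255) = (7*(-1 + 5))*(-1/255) = (7*4)*(-1/255) = 28*(-1/255) = -28/255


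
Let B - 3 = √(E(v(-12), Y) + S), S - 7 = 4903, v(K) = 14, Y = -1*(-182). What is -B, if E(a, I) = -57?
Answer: -3 - √4853 ≈ -72.663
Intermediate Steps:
Y = 182
S = 4910 (S = 7 + 4903 = 4910)
B = 3 + √4853 (B = 3 + √(-57 + 4910) = 3 + √4853 ≈ 72.663)
-B = -(3 + √4853) = -3 - √4853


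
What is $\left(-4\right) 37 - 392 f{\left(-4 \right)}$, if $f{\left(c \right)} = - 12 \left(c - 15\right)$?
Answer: $-89524$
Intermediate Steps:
$f{\left(c \right)} = 180 - 12 c$ ($f{\left(c \right)} = - 12 \left(-15 + c\right) = 180 - 12 c$)
$\left(-4\right) 37 - 392 f{\left(-4 \right)} = \left(-4\right) 37 - 392 \left(180 - -48\right) = -148 - 392 \left(180 + 48\right) = -148 - 89376 = -89524$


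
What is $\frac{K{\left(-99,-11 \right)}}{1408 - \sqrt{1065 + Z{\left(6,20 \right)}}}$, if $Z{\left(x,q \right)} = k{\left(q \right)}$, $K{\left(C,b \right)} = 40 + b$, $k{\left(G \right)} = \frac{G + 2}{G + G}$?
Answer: $\frac{816640}{39627969} + \frac{58 \sqrt{106555}}{39627969} \approx 0.021085$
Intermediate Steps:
$k{\left(G \right)} = \frac{2 + G}{2 G}$
$Z{\left(x,q \right)} = \frac{2 + q}{2 q}$
$\frac{K{\left(-99,-11 \right)}}{1408 - \sqrt{1065 + Z{\left(6,20 \right)}}} = \frac{40 - 11}{1408 - \sqrt{1065 + \frac{2 + 20}{2 \cdot 20}}} = \frac{29}{1408 - \sqrt{1065 + \frac{1}{2} \cdot \frac{1}{20} \cdot 22}} = \frac{29}{1408 - \sqrt{1065 + \frac{11}{20}}} = \frac{29}{1408 - \sqrt{\frac{21311}{20}}} = \frac{29}{1408 - \frac{\sqrt{106555}}{10}}$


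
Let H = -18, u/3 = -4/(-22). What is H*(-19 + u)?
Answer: 3654/11 ≈ 332.18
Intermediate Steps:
u = 6/11 (u = 3*(-4/(-22)) = 3*(-4*(-1/22)) = 3*(2/11) = 6/11 ≈ 0.54545)
H*(-19 + u) = -18*(-19 + 6/11) = -18*(-203/11) = 3654/11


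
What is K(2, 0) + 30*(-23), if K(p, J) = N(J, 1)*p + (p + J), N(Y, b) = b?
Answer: -686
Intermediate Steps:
K(p, J) = J + 2*p (K(p, J) = 1*p + (p + J) = p + (J + p) = J + 2*p)
K(2, 0) + 30*(-23) = (0 + 2*2) + 30*(-23) = (0 + 4) - 690 = 4 - 690 = -686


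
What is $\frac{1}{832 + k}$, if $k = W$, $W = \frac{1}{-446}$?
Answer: $\frac{446}{371071} \approx 0.0012019$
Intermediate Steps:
$W = - \frac{1}{446} \approx -0.0022422$
$k = - \frac{1}{446} \approx -0.0022422$
$\frac{1}{832 + k} = \frac{1}{832 - \frac{1}{446}} = \frac{1}{\frac{371071}{446}} = \frac{446}{371071}$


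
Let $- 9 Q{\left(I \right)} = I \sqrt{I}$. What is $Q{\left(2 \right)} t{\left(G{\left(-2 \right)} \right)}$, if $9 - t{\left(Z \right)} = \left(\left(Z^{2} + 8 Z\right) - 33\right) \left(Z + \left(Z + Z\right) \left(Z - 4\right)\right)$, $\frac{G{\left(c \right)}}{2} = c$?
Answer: $- \frac{1966 \sqrt{2}}{3} \approx -926.78$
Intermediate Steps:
$Q{\left(I \right)} = - \frac{I^{\frac{3}{2}}}{9}$ ($Q{\left(I \right)} = - \frac{I \sqrt{I}}{9} = - \frac{I^{\frac{3}{2}}}{9}$)
$G{\left(c \right)} = 2 c$
$t{\left(Z \right)} = 9 - \left(Z + 2 Z \left(-4 + Z\right)\right) \left(-33 + Z^{2} + 8 Z\right)$ ($t{\left(Z \right)} = 9 - \left(\left(Z^{2} + 8 Z\right) - 33\right) \left(Z + \left(Z + Z\right) \left(Z - 4\right)\right) = 9 - \left(-33 + Z^{2} + 8 Z\right) \left(Z + 2 Z \left(-4 + Z\right)\right) = 9 - \left(Z + 2 Z \left(-4 + Z\right)\right) \left(-33 + Z^{2} + 8 Z\right)$)
$Q{\left(2 \right)} t{\left(G{\left(-2 \right)} \right)} = - \frac{2^{\frac{3}{2}}}{9} \left(9 - 231 \cdot 2 \left(-2\right) - 9 \left(2 \left(-2\right)\right)^{3} - 2 \left(2 \left(-2\right)\right)^{4} + 122 \left(2 \left(-2\right)\right)^{2}\right) = - \frac{2 \sqrt{2}}{9} \left(9 - -924 - 9 \left(-4\right)^{3} - 2 \left(-4\right)^{4} + 122 \left(-4\right)^{2}\right) = - \frac{2 \sqrt{2}}{9} \left(9 + 924 - -576 - 512 + 122 \cdot 16\right) = - \frac{2 \sqrt{2}}{9} \left(9 + 924 + 576 - 512 + 1952\right) = - \frac{2 \sqrt{2}}{9} \cdot 2949 = - \frac{1966 \sqrt{2}}{3}$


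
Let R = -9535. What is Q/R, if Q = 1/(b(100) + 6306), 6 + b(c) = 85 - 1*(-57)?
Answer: -1/61424470 ≈ -1.6280e-8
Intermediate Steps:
b(c) = 136 (b(c) = -6 + (85 - 1*(-57)) = -6 + (85 + 57) = -6 + 142 = 136)
Q = 1/6442 (Q = 1/(136 + 6306) = 1/6442 ≈ 0.00015523)
Q/R = (1/6442)/(-9535) = (1/6442)*(-1/9535) = -1/61424470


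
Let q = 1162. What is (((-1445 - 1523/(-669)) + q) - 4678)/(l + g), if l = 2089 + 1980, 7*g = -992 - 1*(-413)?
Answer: -11610851/9333888 ≈ -1.2439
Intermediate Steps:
g = -579/7 (g = (-992 - 1*(-413))/7 = (-992 + 413)/7 = (1/7)*(-579) = -579/7 ≈ -82.714)
l = 4069
(((-1445 - 1523/(-669)) + q) - 4678)/(l + g) = (((-1445 - 1523/(-669)) + 1162) - 4678)/(4069 - 579/7) = (((-1445 - 1523*(-1/669)) + 1162) - 4678)/(27904/7) = (((-1445 + 1523/669) + 1162) - 4678)*(7/27904) = ((-965182/669 + 1162) - 4678)*(7/27904) = (-187804/669 - 4678)*(7/27904) = -3317386/669*7/27904 = -11610851/9333888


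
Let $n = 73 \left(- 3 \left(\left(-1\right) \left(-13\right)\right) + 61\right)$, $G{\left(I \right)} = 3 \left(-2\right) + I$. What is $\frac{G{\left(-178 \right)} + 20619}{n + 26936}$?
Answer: $\frac{305}{426} \approx 0.71596$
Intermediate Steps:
$G{\left(I \right)} = -6 + I$
$n = 1606$ ($n = 73 \left(\left(-3\right) 13 + 61\right) = 73 \left(-39 + 61\right) = 73 \cdot 22 = 1606$)
$\frac{G{\left(-178 \right)} + 20619}{n + 26936} = \frac{\left(-6 - 178\right) + 20619}{1606 + 26936} = \frac{-184 + 20619}{28542} = 20435 \cdot \frac{1}{28542} = \frac{305}{426}$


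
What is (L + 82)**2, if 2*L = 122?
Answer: 20449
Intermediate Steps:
L = 61 (L = (1/2)*122 = 61)
(L + 82)**2 = (61 + 82)**2 = 143**2 = 20449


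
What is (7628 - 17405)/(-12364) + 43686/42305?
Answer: 953749689/523059020 ≈ 1.8234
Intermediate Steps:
(7628 - 17405)/(-12364) + 43686/42305 = -9777*(-1/12364) + 43686*(1/42305) = 9777/12364 + 43686/42305 = 953749689/523059020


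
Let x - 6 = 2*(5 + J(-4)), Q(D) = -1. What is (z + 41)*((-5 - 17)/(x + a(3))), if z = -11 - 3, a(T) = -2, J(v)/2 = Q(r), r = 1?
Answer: -297/5 ≈ -59.400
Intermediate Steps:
J(v) = -2 (J(v) = 2*(-1) = -2)
x = 12 (x = 6 + 2*(5 - 2) = 6 + 2*3 = 6 + 6 = 12)
z = -14
(z + 41)*((-5 - 17)/(x + a(3))) = (-14 + 41)*((-5 - 17)/(12 - 2)) = 27*(-22/10) = 27*(-22*1/10) = 27*(-11/5) = -297/5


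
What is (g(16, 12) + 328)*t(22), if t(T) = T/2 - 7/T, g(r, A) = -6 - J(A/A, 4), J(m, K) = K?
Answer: 37365/11 ≈ 3396.8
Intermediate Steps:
g(r, A) = -10 (g(r, A) = -6 - 1*4 = -6 - 4 = -10)
t(T) = T/2 - 7/T (t(T) = T*(1/2) - 7/T = T/2 - 7/T)
(g(16, 12) + 328)*t(22) = (-10 + 328)*((1/2)*22 - 7/22) = 318*(11 - 7*1/22) = 318*(11 - 7/22) = 318*(235/22) = 37365/11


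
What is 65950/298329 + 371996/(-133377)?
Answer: -34060327178/13263409011 ≈ -2.5680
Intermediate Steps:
65950/298329 + 371996/(-133377) = 65950*(1/298329) + 371996*(-1/133377) = 65950/298329 - 371996/133377 = -34060327178/13263409011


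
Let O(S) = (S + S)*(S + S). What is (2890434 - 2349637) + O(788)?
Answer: 3024573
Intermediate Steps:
O(S) = 4*S**2 (O(S) = (2*S)*(2*S) = 4*S**2)
(2890434 - 2349637) + O(788) = (2890434 - 2349637) + 4*788**2 = 540797 + 4*620944 = 540797 + 2483776 = 3024573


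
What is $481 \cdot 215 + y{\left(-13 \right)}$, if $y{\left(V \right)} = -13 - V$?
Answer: $103415$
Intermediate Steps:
$481 \cdot 215 + y{\left(-13 \right)} = 481 \cdot 215 - 0 = 103415 + \left(-13 + 13\right) = 103415 + 0 = 103415$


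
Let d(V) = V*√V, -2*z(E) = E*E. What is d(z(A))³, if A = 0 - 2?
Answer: 16*I*√2 ≈ 22.627*I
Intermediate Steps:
A = -2
z(E) = -E²/2 (z(E) = -E*E/2 = -E²/2)
d(V) = V^(3/2)
d(z(A))³ = ((-½*(-2)²)^(3/2))³ = ((-½*4)^(3/2))³ = ((-2)^(3/2))³ = (-2*I*√2)³ = 16*I*√2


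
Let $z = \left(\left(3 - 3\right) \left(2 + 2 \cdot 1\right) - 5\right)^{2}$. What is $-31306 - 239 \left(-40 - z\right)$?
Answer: $-15771$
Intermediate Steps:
$z = 25$ ($z = \left(0 \left(2 + 2\right) - 5\right)^{2} = \left(0 \cdot 4 - 5\right)^{2} = \left(0 - 5\right)^{2} = \left(-5\right)^{2} = 25$)
$-31306 - 239 \left(-40 - z\right) = -31306 - 239 \left(-40 - 25\right) = -31306 - 239 \left(-65\right) = -31306 - -15535 = -31306 + 15535 = -15771$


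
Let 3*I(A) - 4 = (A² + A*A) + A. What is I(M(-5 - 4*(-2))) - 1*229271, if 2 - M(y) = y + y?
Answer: -687781/3 ≈ -2.2926e+5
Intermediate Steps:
M(y) = 2 - 2*y (M(y) = 2 - (y + y) = 2 - 2*y)
I(A) = 4/3 + A/3 + 2*A²/3 (I(A) = 4/3 + ((A² + A*A) + A)/3 = 4/3 + ((A² + A²) + A)/3 = 4/3 + (2*A² + A)/3 = 4/3 + (A + 2*A²)/3 = 4/3 + (A/3 + 2*A²/3) = 4/3 + A/3 + 2*A²/3)
I(M(-5 - 4*(-2))) - 1*229271 = (4/3 + (2 - 2*(-5 - 4*(-2)))/3 + 2*(2 - 2*(-5 - 4*(-2)))²/3) - 1*229271 = (4/3 + (2 - 2*(-5 + 8))/3 + 2*(2 - 2*(-5 + 8))²/3) - 229271 = (4/3 + (2 - 2*3)/3 + 2*(2 - 2*3)²/3) - 229271 = (4/3 + (2 - 6)/3 + 2*(2 - 6)²/3) - 229271 = (4/3 + (⅓)*(-4) + (⅔)*(-4)²) - 229271 = (4/3 - 4/3 + (⅔)*16) - 229271 = (4/3 - 4/3 + 32/3) - 229271 = 32/3 - 229271 = -687781/3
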